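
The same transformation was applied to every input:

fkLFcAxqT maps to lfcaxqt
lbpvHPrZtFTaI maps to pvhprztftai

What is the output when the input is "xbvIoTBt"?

viotbt

The pattern: delete the first 2 characters, then convert every letter to lowercase.
For "xbvIoTBt", step one produces "vIoTBt"; step two turns that into "viotbt".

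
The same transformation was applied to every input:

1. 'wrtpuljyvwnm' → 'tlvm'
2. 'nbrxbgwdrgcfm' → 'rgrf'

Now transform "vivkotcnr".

vtr

In each case the input is transformed by: keep one character in every 3, starting at position 3 (positions 3rd, 6th, 9th, ...).
For "vivkotcnr" the result is "vtr".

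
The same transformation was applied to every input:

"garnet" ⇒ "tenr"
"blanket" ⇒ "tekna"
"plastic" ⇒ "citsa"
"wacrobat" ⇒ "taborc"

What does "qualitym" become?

In each case the input is transformed by: reverse the string, then delete the last 2 characters.
"qualitym" → "mytilauq" → "mytila".

mytila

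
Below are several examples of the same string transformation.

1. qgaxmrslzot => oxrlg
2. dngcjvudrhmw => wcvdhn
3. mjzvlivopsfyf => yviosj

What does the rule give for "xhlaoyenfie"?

The pattern: keep every other character starting from the second (positions 2nd, 4th, 6th, ...), then swap the first and last characters.
Working it through for "xhlaoyenfie": intermediate "hayni", final "iaynh".
(Check on "mjzvlivopsfyf": → "jviosy" → "yviosj" ✓)

iaynh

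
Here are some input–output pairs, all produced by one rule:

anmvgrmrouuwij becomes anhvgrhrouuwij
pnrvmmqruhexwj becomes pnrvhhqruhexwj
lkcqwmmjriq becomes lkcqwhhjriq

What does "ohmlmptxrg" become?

What's happening: replace every "m" with "h".
So "ohmlmptxrg" becomes "ohhlhptxrg".

ohhlhptxrg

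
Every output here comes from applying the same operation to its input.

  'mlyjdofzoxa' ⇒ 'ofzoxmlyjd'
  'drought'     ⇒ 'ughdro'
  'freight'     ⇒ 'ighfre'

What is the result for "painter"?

In each case the input is transformed by: delete the last character, then swap the front and back halves of the string.
So "painter" becomes "ntepai".
(Check on "mlyjdofzoxa": → "mlyjdofzox" → "ofzoxmlyjd" ✓)

ntepai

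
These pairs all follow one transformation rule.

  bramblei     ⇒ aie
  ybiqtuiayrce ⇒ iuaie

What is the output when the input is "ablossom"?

aoo

The pattern: swap each adjacent pair of characters (1↔2, 3↔4, ...), then keep only the vowels.
Applying both steps to "ablossom": "baolssmo", then "aoo".
(Check on "bramblei": → "rbmalbie" → "aie" ✓)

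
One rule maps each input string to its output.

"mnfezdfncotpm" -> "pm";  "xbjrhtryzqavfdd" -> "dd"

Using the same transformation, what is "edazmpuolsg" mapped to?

sg

Rule — keep only the last 2 characters.
So "edazmpuolsg" becomes "sg".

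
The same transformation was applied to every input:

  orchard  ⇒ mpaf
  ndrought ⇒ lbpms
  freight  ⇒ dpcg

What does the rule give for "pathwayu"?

The transformation: shift every letter 2 places backward in the alphabet (wrapping around), then delete the last 3 characters.
Applying that to "pathwayu" gives "nyrfu".

nyrfu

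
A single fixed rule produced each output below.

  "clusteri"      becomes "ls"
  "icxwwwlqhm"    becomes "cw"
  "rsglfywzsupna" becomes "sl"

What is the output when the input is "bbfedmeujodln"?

be

The transformation: keep every other character starting from the second (positions 2nd, 4th, 6th, ...), then keep only the first 2 characters.
Applying that to "bbfedmeujodln" gives "be".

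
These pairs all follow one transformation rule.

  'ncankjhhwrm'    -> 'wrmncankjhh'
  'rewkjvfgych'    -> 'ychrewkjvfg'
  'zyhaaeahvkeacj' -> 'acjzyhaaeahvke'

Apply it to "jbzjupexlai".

The rule is to move the last 3 characters to the front (rotate right by 3).
On "jbzjupexlai" that produces "laijbzjupex".

laijbzjupex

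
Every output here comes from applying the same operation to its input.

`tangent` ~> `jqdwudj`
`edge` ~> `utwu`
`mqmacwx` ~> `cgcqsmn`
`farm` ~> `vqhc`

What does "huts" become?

The pattern: shift every letter 10 places backward in the alphabet (wrapping around).
Doing the same to "huts": "xkji".

xkji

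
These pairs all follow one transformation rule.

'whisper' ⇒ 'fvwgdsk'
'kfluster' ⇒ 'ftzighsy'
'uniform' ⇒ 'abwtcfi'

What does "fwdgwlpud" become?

Rule — swap the first and last characters, then shift every letter 12 places backward in the alphabet (wrapping around).
On "fwdgwlpud": the first step gives "dwdgwlpuf", and the second then gives "rkrukzdit".

rkrukzdit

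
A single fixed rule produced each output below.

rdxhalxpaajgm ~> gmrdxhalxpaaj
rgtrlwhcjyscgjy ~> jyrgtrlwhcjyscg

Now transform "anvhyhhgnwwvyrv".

rvanvhyhhgnwwvy

Each output is the input with this applied: move the last 2 characters to the front (rotate right by 2).
So "anvhyhhgnwwvyrv" becomes "rvanvhyhhgnwwvy".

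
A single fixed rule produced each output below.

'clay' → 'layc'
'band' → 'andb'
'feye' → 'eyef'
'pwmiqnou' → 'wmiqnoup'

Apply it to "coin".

oinc

Looking at the pairs, the operation is to move the first character to the end.
Doing the same to "coin": "oinc".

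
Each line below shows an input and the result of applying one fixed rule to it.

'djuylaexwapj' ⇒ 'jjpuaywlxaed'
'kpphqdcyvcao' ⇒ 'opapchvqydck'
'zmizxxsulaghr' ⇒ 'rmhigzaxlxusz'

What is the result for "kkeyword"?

Rule — take characters alternately from the front and the back (1st, last, 2nd, 2nd-last, ...), then move the first character to the end.
Working it through for "kkeyword": intermediate "kdkreoyw", final "dkreoywk".

dkreoywk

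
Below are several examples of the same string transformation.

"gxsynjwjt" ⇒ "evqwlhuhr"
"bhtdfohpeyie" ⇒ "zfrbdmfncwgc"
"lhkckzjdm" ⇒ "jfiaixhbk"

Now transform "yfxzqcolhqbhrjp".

Rule — shift every letter 2 places backward in the alphabet (wrapping around).
So "yfxzqcolhqbhrjp" becomes "wdvxoamjfozfphn".

wdvxoamjfozfphn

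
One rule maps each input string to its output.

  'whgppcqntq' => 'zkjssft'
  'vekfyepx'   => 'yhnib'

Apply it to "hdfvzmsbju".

kgiycpv

In each case the input is transformed by: shift every letter 3 places forward in the alphabet (wrapping around), then delete the last 3 characters.
On "hdfvzmsbju": the first step gives "kgiycpvemx", and the second then gives "kgiycpv".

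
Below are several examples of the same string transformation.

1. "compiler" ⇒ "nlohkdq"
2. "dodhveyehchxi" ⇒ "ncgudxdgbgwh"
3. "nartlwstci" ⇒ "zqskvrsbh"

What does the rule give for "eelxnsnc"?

What's happening: shift every letter 1 place backward in the alphabet (wrapping around), then delete the first character.
Doing the same to "eelxnsnc": "dkwmrmb".

dkwmrmb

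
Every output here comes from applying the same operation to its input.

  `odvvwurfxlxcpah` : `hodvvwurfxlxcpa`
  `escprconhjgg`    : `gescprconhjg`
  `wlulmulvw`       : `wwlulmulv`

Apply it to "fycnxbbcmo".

ofycnxbbcm

In each case the input is transformed by: move the last character to the front.
Doing the same to "fycnxbbcmo": "ofycnxbbcm".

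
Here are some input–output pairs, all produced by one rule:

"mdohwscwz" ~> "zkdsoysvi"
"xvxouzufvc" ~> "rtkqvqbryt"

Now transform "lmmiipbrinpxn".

Rule — move the first character to the end, then shift every letter 4 places backward in the alphabet (wrapping around).
Starting from "lmmiipbrinpxn": after the first operation, "mmiipbrinpxnl"; after the second, "iieelxnejltjh".

iieelxnejltjh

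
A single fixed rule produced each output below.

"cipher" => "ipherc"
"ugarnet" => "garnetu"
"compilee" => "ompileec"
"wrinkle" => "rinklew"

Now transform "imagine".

maginei

The pattern: move the first character to the end.
Applying that to "imagine" gives "maginei".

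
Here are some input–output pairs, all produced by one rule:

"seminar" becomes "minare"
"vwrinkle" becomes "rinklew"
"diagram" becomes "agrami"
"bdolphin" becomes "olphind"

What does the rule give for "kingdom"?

ngdomi

The rule is to delete the first character, then move the first character to the end.
For "kingdom", step one produces "ingdom"; step two turns that into "ngdomi".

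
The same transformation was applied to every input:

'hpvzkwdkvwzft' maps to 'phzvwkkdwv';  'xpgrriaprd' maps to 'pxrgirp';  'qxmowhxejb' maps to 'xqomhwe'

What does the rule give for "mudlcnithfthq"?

umldnctifh

Each output is the input with this applied: swap each adjacent pair of characters (1↔2, 3↔4, ...), then delete the last 3 characters.
Applying both steps to "mudlcnithfthq": "umldnctifhhtq", then "umldnctifh".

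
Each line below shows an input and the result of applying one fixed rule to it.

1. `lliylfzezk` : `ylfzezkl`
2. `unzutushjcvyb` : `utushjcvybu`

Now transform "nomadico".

adicon

Each output is the input with this applied: move the first 3 characters to the end (rotate left by 3), then delete the last 2 characters.
Starting from "nomadico": after the first operation, "adiconom"; after the second, "adicon".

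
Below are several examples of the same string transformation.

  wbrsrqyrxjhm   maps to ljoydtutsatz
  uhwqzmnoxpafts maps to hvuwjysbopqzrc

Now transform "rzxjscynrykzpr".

The transformation: move the last 3 characters to the front (rotate right by 3), then shift every letter 2 places forward in the alphabet (wrapping around).
Working it through for "rzxjscynrykzpr": intermediate "zprrzxjscynryk", final "brttbzlueaptam".

brttbzlueaptam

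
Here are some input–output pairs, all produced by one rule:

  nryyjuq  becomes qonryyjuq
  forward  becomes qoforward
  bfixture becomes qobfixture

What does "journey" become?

qojourney

Rule — prepend "qo".
"journey" → "qojourney".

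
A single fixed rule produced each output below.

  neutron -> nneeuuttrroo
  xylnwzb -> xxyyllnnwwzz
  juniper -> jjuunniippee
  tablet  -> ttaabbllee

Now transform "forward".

Rule — delete the last character, then double every character.
"forward" → "forwar" → "ffoorrwwaarr".

ffoorrwwaarr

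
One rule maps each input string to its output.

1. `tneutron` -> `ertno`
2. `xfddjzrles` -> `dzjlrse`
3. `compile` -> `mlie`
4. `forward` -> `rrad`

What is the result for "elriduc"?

rudc

Rule — swap each adjacent pair of characters (1↔2, 3↔4, ...), then delete the first 3 characters.
Applying both steps to "elriduc": "leirudc", then "rudc".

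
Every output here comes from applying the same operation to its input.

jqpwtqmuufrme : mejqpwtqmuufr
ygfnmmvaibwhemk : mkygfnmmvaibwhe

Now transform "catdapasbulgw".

What's happening: move the last 2 characters to the front (rotate right by 2).
"catdapasbulgw" → "gwcatdapasbul".

gwcatdapasbul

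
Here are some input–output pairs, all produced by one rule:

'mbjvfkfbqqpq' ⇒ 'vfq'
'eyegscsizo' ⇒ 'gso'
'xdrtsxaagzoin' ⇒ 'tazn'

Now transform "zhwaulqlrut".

aqu

In each case the input is transformed by: delete the first 3 characters, then keep one character in every 3, starting at position 1 (positions 1st, 4th, 7th, ...).
Applying both steps to "zhwaulqlrut": "aulqlrut", then "aqu".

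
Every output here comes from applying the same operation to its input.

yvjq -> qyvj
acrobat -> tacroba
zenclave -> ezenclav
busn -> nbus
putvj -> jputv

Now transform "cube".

Rule — move the last character to the front.
For "cube" the result is "ecub".

ecub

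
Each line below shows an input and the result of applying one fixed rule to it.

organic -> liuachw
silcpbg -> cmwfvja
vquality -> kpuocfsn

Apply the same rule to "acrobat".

wuiluvn

Rule — swap each adjacent pair of characters (1↔2, 3↔4, ...), then shift every letter 6 places backward in the alphabet (wrapping around).
Applying both steps to "acrobat": "caorabt", then "wuiluvn".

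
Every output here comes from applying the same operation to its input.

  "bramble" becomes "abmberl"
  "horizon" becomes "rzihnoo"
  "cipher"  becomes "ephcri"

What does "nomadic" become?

mdancoi

Each output is the input with this applied: take characters alternately from the front and the back (1st, last, 2nd, 2nd-last, ...), then move the last 3 characters to the front (rotate right by 3).
Starting from "nomadic": after the first operation, "ncoimda"; after the second, "mdancoi".
(Check on "cipher": → "crieph" → "ephcri" ✓)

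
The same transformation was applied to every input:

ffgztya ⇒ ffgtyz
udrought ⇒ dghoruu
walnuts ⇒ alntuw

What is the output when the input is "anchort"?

achnor

Each output is the input with this applied: delete the last character, then sort the characters into alphabetical order.
On "anchort": the first step gives "anchor", and the second then gives "achnor".
(Check on "udrought": → "udrough" → "dghoruu" ✓)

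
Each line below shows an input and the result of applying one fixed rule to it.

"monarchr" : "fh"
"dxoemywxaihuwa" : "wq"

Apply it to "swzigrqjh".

What's happening: shift every letter 7 places backward in the alphabet (wrapping around), then keep only the first 2 characters.
On "swzigrqjh": the first step gives "lpsbzkjca", and the second then gives "lp".

lp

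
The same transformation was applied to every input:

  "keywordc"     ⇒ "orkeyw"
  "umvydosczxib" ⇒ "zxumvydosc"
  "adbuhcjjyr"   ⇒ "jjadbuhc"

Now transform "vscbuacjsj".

The rule is to delete the last 2 characters, then move the last 2 characters to the front (rotate right by 2).
"vscbuacjsj" → "vscbuacj" → "cjvscbua".

cjvscbua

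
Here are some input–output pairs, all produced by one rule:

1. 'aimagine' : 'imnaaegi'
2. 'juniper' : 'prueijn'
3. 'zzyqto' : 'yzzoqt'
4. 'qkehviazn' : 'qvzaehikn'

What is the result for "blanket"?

In each case the input is transformed by: sort the characters into alphabetical order, then move the last 3 characters to the front (rotate right by 3).
Starting from "blanket": after the first operation, "abeklnt"; after the second, "lntabek".

lntabek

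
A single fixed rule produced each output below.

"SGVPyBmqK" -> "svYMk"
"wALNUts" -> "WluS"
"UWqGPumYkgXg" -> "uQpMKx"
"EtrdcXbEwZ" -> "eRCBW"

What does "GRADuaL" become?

The rule is to keep every other character starting from the first (positions 1st, 3rd, 5th, ...), then flip the case of every letter.
For "GRADuaL", step one produces "GAuL"; step two turns that into "gaUl".

gaUl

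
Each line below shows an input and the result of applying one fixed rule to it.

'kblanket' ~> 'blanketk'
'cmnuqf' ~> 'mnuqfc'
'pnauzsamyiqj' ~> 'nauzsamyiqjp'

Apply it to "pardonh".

ardonhp

The transformation: move the first character to the end.
"pardonh" → "ardonhp".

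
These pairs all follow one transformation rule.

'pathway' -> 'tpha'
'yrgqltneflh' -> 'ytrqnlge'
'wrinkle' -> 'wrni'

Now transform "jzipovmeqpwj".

Looking at the pairs, the operation is to delete the last 3 characters, then sort the characters into reverse alphabetical order.
Applying that to "jzipovmeqpwj" gives "zvqpomjie".
(Check on "pathway": → "path" → "tpha" ✓)

zvqpomjie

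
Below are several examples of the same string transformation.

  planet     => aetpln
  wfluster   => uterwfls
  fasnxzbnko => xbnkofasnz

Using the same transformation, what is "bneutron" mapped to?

uronbnet

What's happening: swap the front and back halves of the string, then swap the first and last characters.
"bneutron" → "tronbneu" → "uronbnet".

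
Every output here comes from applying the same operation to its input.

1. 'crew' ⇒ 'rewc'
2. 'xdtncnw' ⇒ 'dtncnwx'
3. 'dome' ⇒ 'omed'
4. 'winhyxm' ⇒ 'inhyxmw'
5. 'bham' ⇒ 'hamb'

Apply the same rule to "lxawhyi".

In each case the input is transformed by: move the first character to the end.
For "lxawhyi" the result is "xawhyil".

xawhyil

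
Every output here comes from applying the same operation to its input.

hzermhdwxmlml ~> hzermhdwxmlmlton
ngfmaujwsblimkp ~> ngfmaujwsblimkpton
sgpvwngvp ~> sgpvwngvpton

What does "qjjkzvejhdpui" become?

qjjkzvejhdpuiton

Each output is the input with this applied: append "ton".
So "qjjkzvejhdpui" becomes "qjjkzvejhdpuiton".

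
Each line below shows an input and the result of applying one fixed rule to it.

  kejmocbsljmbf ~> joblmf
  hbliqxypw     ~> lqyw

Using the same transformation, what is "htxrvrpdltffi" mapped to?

Rule — delete the first character, then keep every other character starting from the second (positions 2nd, 4th, 6th, ...).
Working it through for "htxrvrpdltffi": intermediate "txrvrpdltffi", final "xvplfi".

xvplfi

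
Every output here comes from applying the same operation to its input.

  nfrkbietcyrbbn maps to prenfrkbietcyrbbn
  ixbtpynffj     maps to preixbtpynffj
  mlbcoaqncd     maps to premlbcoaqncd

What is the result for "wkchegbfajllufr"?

What's happening: prepend "pre".
Applying that to "wkchegbfajllufr" gives "prewkchegbfajllufr".

prewkchegbfajllufr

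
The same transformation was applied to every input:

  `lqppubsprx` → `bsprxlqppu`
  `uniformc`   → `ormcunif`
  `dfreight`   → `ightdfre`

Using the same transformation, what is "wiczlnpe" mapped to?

In each case the input is transformed by: swap the front and back halves of the string.
Doing the same to "wiczlnpe": "lnpewicz".

lnpewicz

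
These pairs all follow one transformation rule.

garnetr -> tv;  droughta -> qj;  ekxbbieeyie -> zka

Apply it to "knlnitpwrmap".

The rule is to keep one character in every 3, starting at position 3 (positions 3rd, 6th, 9th, ...), then shift every letter 2 places forward in the alphabet (wrapping around).
Applying both steps to "knlnitpwrmap": "ltrp", then "nvtr".

nvtr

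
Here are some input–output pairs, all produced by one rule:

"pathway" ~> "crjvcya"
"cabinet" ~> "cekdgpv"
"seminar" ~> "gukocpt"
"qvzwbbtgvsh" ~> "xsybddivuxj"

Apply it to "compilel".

Each output is the input with this applied: swap each adjacent pair of characters (1↔2, 3↔4, ...), then shift every letter 2 places forward in the alphabet (wrapping around).
Applying both steps to "compilel": "ocpmlile", then "qeronkng".
(Check on "cabinet": → "acibent" → "cekdgpv" ✓)

qeronkng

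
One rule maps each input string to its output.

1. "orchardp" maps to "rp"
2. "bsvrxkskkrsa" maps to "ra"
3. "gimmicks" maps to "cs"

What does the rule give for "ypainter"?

tr

Looking at the pairs, the operation is to keep every other character starting from the second (positions 2nd, 4th, 6th, ...), then keep only the last 2 characters.
On "ypainter": the first step gives "pitr", and the second then gives "tr".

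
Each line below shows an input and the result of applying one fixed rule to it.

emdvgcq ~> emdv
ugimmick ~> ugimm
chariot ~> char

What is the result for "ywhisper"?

ywhis

Looking at the pairs, the operation is to delete the last 3 characters.
For "ywhisper" the result is "ywhis".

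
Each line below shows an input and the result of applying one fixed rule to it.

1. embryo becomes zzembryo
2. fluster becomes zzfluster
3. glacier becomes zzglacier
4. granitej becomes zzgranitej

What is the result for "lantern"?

zzlantern

Each output is the input with this applied: prepend "zz".
Doing the same to "lantern": "zzlantern".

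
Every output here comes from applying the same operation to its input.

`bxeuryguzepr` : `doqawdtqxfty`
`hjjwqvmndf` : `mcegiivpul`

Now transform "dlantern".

dqmckzms

Rule — move the last 3 characters to the front (rotate right by 3), then shift every letter 1 place backward in the alphabet (wrapping around).
On "dlantern": the first step gives "erndlant", and the second then gives "dqmckzms".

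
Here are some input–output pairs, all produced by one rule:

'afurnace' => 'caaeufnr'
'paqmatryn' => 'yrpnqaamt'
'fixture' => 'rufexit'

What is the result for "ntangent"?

nentatgn

What's happening: move the last 3 characters to the front (rotate right by 3), then swap each adjacent pair of characters (1↔2, 3↔4, ...).
Applying both steps to "ntangent": "entntang", then "nentatgn".
(Check on "paqmatryn": → "rynpaqmat" → "yrpnqaamt" ✓)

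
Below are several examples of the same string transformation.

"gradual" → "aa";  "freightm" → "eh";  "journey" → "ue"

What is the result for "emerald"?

What's happening: keep one character in every 3, starting at position 3 (positions 3rd, 6th, 9th, ...).
On "emerald" that produces "el".

el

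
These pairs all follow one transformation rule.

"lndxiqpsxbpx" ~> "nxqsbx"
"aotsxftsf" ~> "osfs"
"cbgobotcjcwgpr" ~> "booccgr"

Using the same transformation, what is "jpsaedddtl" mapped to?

Looking at the pairs, the operation is to keep every other character starting from the second (positions 2nd, 4th, 6th, ...).
"jpsaedddtl" → "paddl".

paddl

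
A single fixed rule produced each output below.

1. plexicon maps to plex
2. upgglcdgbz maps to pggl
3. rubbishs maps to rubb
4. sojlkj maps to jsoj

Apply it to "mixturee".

Rule — swap the front and back halves of the string, then keep only the last 4 characters.
Starting from "mixturee": after the first operation, "ureemixt"; after the second, "mixt".

mixt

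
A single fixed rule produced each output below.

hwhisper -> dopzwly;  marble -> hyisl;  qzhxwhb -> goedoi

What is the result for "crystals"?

yfzahsz

Rule — shift every letter 7 places forward in the alphabet (wrapping around), then delete the first character.
For "crystals" the result is "yfzahsz".
(Check on "qzhxwhb": → "xgoedoi" → "goedoi" ✓)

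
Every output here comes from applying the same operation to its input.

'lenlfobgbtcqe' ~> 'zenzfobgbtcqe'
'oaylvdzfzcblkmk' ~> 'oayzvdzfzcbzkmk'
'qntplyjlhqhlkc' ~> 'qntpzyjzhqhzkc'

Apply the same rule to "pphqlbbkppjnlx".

pphqzbbkppjnzx

Each output is the input with this applied: replace every "l" with "z".
Applying that to "pphqlbbkppjnlx" gives "pphqzbbkppjnzx".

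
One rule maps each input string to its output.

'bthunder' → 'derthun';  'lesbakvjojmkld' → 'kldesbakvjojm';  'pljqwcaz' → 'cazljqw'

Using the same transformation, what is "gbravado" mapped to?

The pattern: delete the first character, then move the last 3 characters to the front (rotate right by 3).
For "gbravado", step one produces "bravado"; step two turns that into "adobrav".

adobrav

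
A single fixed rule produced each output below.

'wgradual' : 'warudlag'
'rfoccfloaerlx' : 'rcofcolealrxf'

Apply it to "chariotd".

craoidth

In each case the input is transformed by: swap each adjacent pair of characters (1↔2, 3↔4, ...), then move the first character to the end.
For "chariotd", step one produces "hcraoidt"; step two turns that into "craoidth".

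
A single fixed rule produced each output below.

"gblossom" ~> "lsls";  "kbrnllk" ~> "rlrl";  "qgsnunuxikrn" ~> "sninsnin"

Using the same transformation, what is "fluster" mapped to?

ueue

The transformation: keep one character in every 3, starting at position 3 (positions 3rd, 6th, 9th, ...), then write the whole string twice.
"fluster" → "ue" → "ueue".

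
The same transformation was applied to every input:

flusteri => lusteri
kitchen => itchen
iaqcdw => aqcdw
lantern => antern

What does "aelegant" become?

The transformation: delete the first character.
Applying that to "aelegant" gives "elegant".

elegant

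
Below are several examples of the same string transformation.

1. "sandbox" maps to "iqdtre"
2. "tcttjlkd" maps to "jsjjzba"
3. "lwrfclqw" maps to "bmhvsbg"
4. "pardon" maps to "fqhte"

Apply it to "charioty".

sxqhyej

In each case the input is transformed by: shift every letter 10 places backward in the alphabet (wrapping around), then delete the last character.
For "charioty" the result is "sxqhyej".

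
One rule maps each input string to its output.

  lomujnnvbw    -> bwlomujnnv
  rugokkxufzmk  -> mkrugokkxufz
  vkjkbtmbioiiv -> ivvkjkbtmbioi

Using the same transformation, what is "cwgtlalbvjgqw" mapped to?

qwcwgtlalbvjg

The pattern: move the last 2 characters to the front (rotate right by 2).
"cwgtlalbvjgqw" → "qwcwgtlalbvjg".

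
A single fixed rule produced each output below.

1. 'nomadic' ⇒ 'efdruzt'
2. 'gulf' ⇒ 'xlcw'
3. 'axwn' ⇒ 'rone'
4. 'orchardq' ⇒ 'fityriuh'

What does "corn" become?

What's happening: shift every letter 9 places backward in the alphabet (wrapping around).
So "corn" becomes "tfie".

tfie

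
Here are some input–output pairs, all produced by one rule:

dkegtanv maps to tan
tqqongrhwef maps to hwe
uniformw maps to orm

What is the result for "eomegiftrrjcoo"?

jco

The pattern: move the last character to the front, then keep only the last 3 characters.
"eomegiftrrjcoo" → "oeomegiftrrjco" → "jco".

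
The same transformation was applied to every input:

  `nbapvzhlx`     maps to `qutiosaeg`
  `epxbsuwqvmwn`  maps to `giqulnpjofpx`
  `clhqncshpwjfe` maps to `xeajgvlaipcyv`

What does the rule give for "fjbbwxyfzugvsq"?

jcuupqrysnzoly

The transformation: shift every letter 7 places backward in the alphabet (wrapping around), then swap the first and last characters.
Starting from "fjbbwxyfzugvsq": after the first operation, "ycuupqrysnzolj"; after the second, "jcuupqrysnzoly".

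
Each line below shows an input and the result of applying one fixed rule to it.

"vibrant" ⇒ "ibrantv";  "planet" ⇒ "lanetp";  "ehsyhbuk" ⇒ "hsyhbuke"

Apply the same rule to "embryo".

Each output is the input with this applied: move the first character to the end.
For "embryo" the result is "mbryoe".

mbryoe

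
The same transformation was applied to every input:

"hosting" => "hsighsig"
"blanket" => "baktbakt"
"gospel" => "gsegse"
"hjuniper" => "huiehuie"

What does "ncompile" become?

In each case the input is transformed by: keep every other character starting from the first (positions 1st, 3rd, 5th, ...), then write the whole string twice.
Applying that to "ncompile" gives "noplnopl".

noplnopl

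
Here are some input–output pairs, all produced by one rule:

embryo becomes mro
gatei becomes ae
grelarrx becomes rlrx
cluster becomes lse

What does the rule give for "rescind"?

ecn

Looking at the pairs, the operation is to keep every other character starting from the second (positions 2nd, 4th, 6th, ...).
Applying that to "rescind" gives "ecn".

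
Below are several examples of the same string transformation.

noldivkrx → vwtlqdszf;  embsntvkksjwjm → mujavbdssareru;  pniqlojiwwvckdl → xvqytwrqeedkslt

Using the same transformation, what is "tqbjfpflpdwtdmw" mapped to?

Looking at the pairs, the operation is to shift every letter 8 places forward in the alphabet (wrapping around).
On "tqbjfpflpdwtdmw" that produces "byjrnxntxleblue".

byjrnxntxleblue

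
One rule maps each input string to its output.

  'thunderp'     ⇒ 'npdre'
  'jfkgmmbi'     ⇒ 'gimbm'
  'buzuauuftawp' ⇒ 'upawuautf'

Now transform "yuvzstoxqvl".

zlsvtqox

What's happening: delete the first 3 characters, then take characters alternately from the front and the back (1st, last, 2nd, 2nd-last, ...).
Starting from "yuvzstoxqvl": after the first operation, "zstoxqvl"; after the second, "zlsvtqox".
(Check on "buzuauuftawp": → "uauuftawp" → "upawuautf" ✓)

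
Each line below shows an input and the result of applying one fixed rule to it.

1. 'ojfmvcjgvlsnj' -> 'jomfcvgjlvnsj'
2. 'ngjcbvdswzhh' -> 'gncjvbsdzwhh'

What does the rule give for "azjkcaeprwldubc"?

The pattern: swap each adjacent pair of characters (1↔2, 3↔4, ...).
"azjkcaeprwldubc" → "zakjacpewrdlbuc".

zakjacpewrdlbuc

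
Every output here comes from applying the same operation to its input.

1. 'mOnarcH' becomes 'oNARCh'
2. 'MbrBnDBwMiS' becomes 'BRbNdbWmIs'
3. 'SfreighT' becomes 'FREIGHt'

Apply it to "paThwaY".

AtHWAy

Rule — delete the first character, then flip the case of every letter.
Starting from "paThwaY": after the first operation, "aThwaY"; after the second, "AtHWAy".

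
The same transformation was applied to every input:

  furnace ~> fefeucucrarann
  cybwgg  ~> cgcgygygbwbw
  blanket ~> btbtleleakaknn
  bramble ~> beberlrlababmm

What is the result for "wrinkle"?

wewerlrlikiknn

Each output is the input with this applied: double every character, then take characters alternately from the front and the back (1st, last, 2nd, 2nd-last, ...).
"wrinkle" → "wwrriinnkkllee" → "wewerlrlikiknn".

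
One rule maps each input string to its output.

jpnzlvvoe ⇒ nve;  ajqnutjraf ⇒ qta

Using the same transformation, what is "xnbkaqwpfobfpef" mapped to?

The rule is to keep one character in every 3, starting at position 3 (positions 3rd, 6th, 9th, ...).
On "xnbkaqwpfobfpef" that produces "bqfff".

bqfff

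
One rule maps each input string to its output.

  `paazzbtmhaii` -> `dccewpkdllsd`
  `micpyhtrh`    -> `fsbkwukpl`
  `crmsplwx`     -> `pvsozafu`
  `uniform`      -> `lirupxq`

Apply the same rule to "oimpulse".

psxovhrl

The pattern: shift every letter 3 places forward in the alphabet (wrapping around), then move the first 2 characters to the end (rotate left by 2).
On "oimpulse": the first step gives "rlpsxovh", and the second then gives "psxovhrl".
(Check on "crmsplwx": → "fupvsoza" → "pvsozafu" ✓)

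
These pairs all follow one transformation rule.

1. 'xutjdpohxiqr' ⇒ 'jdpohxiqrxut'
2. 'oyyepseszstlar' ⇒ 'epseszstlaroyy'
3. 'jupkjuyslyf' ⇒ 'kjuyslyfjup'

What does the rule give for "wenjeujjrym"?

The rule is to move the first 3 characters to the end (rotate left by 3).
Doing the same to "wenjeujjrym": "jeujjrymwen".

jeujjrymwen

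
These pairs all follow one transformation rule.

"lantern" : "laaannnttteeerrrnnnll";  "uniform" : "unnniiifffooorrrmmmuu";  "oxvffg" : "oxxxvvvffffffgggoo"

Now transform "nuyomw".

nuuuyyyooommmwwwnn

In each case the input is transformed by: repeat every character 3 times, then move the first 2 characters to the end (rotate left by 2).
"nuyomw" → "nnnuuuyyyooommmwww" → "nuuuyyyooommmwwwnn".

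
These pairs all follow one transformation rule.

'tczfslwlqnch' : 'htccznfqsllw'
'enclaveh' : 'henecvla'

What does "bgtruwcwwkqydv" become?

The rule is to swap the first and last characters, then take characters alternately from the front and the back (1st, last, 2nd, 2nd-last, ...).
Applying both steps to "bgtruwcwwkqydv": "vgtruwcwwkqydb", then "vbgdtyrqukwwcw".

vbgdtyrqukwwcw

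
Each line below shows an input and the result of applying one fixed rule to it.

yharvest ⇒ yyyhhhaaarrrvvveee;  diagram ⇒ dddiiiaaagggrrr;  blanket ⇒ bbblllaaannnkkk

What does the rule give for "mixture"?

Each output is the input with this applied: delete the last 2 characters, then repeat every character 3 times.
Applying both steps to "mixture": "mixtu", then "mmmiiixxxtttuuu".

mmmiiixxxtttuuu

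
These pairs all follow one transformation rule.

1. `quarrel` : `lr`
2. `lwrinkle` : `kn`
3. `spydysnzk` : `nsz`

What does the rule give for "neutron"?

What's happening: sort the characters into alphabetical order, then keep one character in every 3, starting at position 3 (positions 3rd, 6th, 9th, ...).
"neutron" → "ennortu" → "nt".

nt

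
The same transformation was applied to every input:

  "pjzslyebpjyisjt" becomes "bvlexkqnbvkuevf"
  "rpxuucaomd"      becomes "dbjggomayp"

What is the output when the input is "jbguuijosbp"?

The rule is to shift every letter 12 places forward in the alphabet (wrapping around).
So "jbguuijosbp" becomes "vnsgguvaenb".

vnsgguvaenb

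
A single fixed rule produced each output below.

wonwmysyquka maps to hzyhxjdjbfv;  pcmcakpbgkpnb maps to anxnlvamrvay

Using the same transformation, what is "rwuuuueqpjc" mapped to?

The rule is to delete the last character, then shift every letter 11 places forward in the alphabet (wrapping around).
"rwuuuueqpjc" → "rwuuuueqpj" → "chffffpbau".

chffffpbau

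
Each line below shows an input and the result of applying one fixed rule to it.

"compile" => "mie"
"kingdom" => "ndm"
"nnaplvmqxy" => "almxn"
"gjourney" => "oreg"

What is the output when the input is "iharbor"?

abr

Looking at the pairs, the operation is to move the first character to the end, then keep every other character starting from the second (positions 2nd, 4th, 6th, ...).
"iharbor" → "abr".
(Check on "gjourney": → "journeyg" → "oreg" ✓)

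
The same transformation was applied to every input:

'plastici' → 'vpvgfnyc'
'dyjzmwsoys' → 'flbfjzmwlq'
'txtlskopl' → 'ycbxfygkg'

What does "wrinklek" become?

xryxavej

Each output is the input with this applied: shift every letter 13 places forward in the alphabet (wrapping around) — i.e. ROT13, then reverse the string.
For "wrinklek", step one produces "jevaxyrx"; step two turns that into "xryxavej".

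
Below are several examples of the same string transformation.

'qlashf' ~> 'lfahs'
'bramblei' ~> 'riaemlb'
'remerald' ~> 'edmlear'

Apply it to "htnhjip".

The rule is to delete the first character, then take characters alternately from the front and the back (1st, last, 2nd, 2nd-last, ...).
Working it through for "htnhjip": intermediate "tnhjip", final "tpnihj".
(Check on "bramblei": → "ramblei" → "riaemlb" ✓)

tpnihj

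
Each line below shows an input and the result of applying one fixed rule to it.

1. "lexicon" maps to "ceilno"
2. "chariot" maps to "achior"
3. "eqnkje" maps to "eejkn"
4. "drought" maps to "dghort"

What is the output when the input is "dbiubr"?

bbdir

In each case the input is transformed by: sort the characters into alphabetical order, then delete the last character.
Starting from "dbiubr": after the first operation, "bbdiru"; after the second, "bbdir".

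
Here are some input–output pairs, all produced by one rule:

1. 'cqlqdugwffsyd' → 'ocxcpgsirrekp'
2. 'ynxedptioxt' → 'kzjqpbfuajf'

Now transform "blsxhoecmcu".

The rule is to shift every letter 12 places forward in the alphabet (wrapping around).
"blsxhoecmcu" → "nxejtaqoyog".

nxejtaqoyog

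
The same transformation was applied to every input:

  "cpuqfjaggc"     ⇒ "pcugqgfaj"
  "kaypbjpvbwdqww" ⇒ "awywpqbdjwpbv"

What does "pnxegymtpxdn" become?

Rule — delete the first character, then take characters alternately from the front and the back (1st, last, 2nd, 2nd-last, ...).
Doing the same to "pnxegymtpxdn": "nnxdexgpytm".
(Check on "cpuqfjaggc": → "puqfjaggc" → "pcugqgfaj" ✓)

nnxdexgpytm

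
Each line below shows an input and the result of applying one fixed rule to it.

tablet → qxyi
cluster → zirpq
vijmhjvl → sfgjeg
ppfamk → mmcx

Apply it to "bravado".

Each output is the input with this applied: delete the last 2 characters, then shift every letter 3 places backward in the alphabet (wrapping around).
Applying both steps to "bravado": "brava", then "yoxsx".

yoxsx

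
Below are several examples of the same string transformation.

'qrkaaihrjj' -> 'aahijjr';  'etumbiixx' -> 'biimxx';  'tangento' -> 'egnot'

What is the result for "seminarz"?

ainrz

The rule is to delete the first 3 characters, then sort the characters into alphabetical order.
On "seminarz": the first step gives "inarz", and the second then gives "ainrz".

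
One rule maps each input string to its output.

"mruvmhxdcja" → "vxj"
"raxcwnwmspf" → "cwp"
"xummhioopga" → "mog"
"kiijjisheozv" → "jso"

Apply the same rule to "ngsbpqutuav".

In each case the input is transformed by: delete the first 3 characters, then keep one character in every 3, starting at position 1 (positions 1st, 4th, 7th, ...).
For "ngsbpqutuav", step one produces "bpqutuav"; step two turns that into "bua".
(Check on "kiijjisheozv": → "jjisheozv" → "jso" ✓)

bua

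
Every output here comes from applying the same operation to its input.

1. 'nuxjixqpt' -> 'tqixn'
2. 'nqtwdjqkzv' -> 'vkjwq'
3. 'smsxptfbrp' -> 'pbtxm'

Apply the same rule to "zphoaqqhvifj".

The transformation: reverse the string, then keep every other character starting from the first (positions 1st, 3rd, 5th, ...).
For "zphoaqqhvifj", step one produces "jfivhqqaohpz"; step two turns that into "jihqop".

jihqop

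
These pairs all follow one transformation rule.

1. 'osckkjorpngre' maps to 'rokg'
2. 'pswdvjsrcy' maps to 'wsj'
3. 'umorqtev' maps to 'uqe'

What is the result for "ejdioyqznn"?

yni

What's happening: sort the characters into reverse alphabetical order, then keep one character in every 3, starting at position 2 (positions 2nd, 5th, 8th, ...).
Working it through for "ejdioyqznn": intermediate "zyqonnjied", final "yni".
(Check on "umorqtev": → "vutrqome" → "uqe" ✓)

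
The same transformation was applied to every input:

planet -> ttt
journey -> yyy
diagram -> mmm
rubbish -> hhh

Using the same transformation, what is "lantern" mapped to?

nnn

The rule is to repeat every character 3 times, then keep only the last 3 characters.
On "lantern": the first step gives "lllaaannnttteeerrrnnn", and the second then gives "nnn".
(Check on "rubbish": → "rrruuubbbbbbiiissshhh" → "hhh" ✓)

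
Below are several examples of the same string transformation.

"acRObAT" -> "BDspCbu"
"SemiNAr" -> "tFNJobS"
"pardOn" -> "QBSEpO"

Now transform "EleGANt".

The rule is to flip the case of every letter, then shift every letter 1 place forward in the alphabet (wrapping around).
For "EleGANt" the result is "fMFhboU".

fMFhboU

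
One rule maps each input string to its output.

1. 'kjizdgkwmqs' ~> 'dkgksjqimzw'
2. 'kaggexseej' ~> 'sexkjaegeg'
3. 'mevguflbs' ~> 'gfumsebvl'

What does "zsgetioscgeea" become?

The transformation: take characters alternately from the front and the back (1st, last, 2nd, 2nd-last, ...), then move the last 3 characters to the front (rotate right by 3).
Applying both steps to "zsgetioscgeea": "zasegeegtciso", then "isozasegeegtc".

isozasegeegtc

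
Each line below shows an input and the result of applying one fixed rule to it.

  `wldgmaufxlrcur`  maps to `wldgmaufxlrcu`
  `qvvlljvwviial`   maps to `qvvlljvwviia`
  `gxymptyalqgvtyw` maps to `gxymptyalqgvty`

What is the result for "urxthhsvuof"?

urxthhsvuo

Looking at the pairs, the operation is to delete the last character.
For "urxthhsvuof" the result is "urxthhsvuo".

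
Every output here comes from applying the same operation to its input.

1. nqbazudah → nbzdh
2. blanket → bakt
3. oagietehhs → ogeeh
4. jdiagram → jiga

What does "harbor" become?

hro

In each case the input is transformed by: keep every other character starting from the first (positions 1st, 3rd, 5th, ...).
Doing the same to "harbor": "hro".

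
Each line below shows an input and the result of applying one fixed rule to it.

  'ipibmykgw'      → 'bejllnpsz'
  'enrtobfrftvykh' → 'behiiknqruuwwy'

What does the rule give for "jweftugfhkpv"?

In each case the input is transformed by: shift every letter 3 places forward in the alphabet (wrapping around), then sort the characters into alphabetical order.
Starting from "jweftugfhkpv": after the first operation, "mzhiwxjiknsy"; after the second, "hiijkmnswxyz".

hiijkmnswxyz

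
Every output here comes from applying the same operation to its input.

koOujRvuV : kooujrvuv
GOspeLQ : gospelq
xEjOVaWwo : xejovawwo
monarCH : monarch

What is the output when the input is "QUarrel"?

In each case the input is transformed by: convert every letter to lowercase.
"QUarrel" → "quarrel".

quarrel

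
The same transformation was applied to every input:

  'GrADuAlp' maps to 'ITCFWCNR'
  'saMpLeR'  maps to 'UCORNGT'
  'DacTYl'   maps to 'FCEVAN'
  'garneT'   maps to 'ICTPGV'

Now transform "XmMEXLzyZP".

ZOOGZNBABR

Each output is the input with this applied: shift every letter 2 places forward in the alphabet (wrapping around), then convert every letter to uppercase.
Applying both steps to "XmMEXLzyZP": "ZoOGZNbaBR", then "ZOOGZNBABR".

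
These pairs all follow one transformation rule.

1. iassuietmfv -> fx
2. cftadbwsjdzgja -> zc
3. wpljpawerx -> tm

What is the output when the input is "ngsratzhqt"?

Looking at the pairs, the operation is to shift every letter 3 places backward in the alphabet (wrapping around), then keep only the first 2 characters.
For "ngsratzhqt", step one produces "kdpoxqwenq"; step two turns that into "kd".

kd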